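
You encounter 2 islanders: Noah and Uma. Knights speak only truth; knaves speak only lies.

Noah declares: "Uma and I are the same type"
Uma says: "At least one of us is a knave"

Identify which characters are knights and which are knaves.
Noah is a knave.
Uma is a knight.

Verification:
- Noah (knave) says "Uma and I are the same type" - this is FALSE (a lie) because Noah is a knave and Uma is a knight.
- Uma (knight) says "At least one of us is a knave" - this is TRUE because Noah is a knave.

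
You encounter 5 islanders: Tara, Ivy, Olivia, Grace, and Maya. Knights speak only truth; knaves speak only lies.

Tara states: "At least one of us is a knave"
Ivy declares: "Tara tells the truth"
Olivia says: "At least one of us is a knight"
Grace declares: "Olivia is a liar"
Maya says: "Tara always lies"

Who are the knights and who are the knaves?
Tara is a knight.
Ivy is a knight.
Olivia is a knight.
Grace is a knave.
Maya is a knave.

Verification:
- Tara (knight) says "At least one of us is a knave" - this is TRUE because Grace and Maya are knaves.
- Ivy (knight) says "Tara tells the truth" - this is TRUE because Tara is a knight.
- Olivia (knight) says "At least one of us is a knight" - this is TRUE because Tara, Ivy, and Olivia are knights.
- Grace (knave) says "Olivia is a liar" - this is FALSE (a lie) because Olivia is a knight.
- Maya (knave) says "Tara always lies" - this is FALSE (a lie) because Tara is a knight.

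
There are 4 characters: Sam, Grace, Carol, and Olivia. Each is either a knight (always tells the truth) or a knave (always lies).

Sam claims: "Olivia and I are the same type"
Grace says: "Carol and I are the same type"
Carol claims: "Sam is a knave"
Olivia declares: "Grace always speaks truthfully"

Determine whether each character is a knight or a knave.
Sam is a knave.
Grace is a knight.
Carol is a knight.
Olivia is a knight.

Verification:
- Sam (knave) says "Olivia and I are the same type" - this is FALSE (a lie) because Sam is a knave and Olivia is a knight.
- Grace (knight) says "Carol and I are the same type" - this is TRUE because Grace is a knight and Carol is a knight.
- Carol (knight) says "Sam is a knave" - this is TRUE because Sam is a knave.
- Olivia (knight) says "Grace always speaks truthfully" - this is TRUE because Grace is a knight.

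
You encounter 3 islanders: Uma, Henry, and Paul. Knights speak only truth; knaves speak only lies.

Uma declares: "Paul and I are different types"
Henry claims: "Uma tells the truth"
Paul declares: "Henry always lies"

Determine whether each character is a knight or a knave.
Uma is a knight.
Henry is a knight.
Paul is a knave.

Verification:
- Uma (knight) says "Paul and I are different types" - this is TRUE because Uma is a knight and Paul is a knave.
- Henry (knight) says "Uma tells the truth" - this is TRUE because Uma is a knight.
- Paul (knave) says "Henry always lies" - this is FALSE (a lie) because Henry is a knight.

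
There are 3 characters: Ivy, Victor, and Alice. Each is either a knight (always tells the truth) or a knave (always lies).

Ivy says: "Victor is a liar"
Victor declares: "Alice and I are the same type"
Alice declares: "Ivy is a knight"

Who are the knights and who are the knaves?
Ivy is a knight.
Victor is a knave.
Alice is a knight.

Verification:
- Ivy (knight) says "Victor is a liar" - this is TRUE because Victor is a knave.
- Victor (knave) says "Alice and I are the same type" - this is FALSE (a lie) because Victor is a knave and Alice is a knight.
- Alice (knight) says "Ivy is a knight" - this is TRUE because Ivy is a knight.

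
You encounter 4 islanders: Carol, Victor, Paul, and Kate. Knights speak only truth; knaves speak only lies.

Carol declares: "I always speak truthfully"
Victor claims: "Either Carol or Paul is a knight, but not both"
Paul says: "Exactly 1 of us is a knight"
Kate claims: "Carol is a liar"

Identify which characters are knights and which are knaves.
Carol is a knight.
Victor is a knight.
Paul is a knave.
Kate is a knave.

Verification:
- Carol (knight) says "I always speak truthfully" - this is TRUE because Carol is a knight.
- Victor (knight) says "Either Carol or Paul is a knight, but not both" - this is TRUE because Carol is a knight and Paul is a knave.
- Paul (knave) says "Exactly 1 of us is a knight" - this is FALSE (a lie) because there are 2 knights.
- Kate (knave) says "Carol is a liar" - this is FALSE (a lie) because Carol is a knight.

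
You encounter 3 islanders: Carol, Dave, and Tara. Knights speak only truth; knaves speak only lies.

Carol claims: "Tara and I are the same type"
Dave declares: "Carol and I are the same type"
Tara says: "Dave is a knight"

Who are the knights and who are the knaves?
Carol is a knight.
Dave is a knight.
Tara is a knight.

Verification:
- Carol (knight) says "Tara and I are the same type" - this is TRUE because Carol is a knight and Tara is a knight.
- Dave (knight) says "Carol and I are the same type" - this is TRUE because Dave is a knight and Carol is a knight.
- Tara (knight) says "Dave is a knight" - this is TRUE because Dave is a knight.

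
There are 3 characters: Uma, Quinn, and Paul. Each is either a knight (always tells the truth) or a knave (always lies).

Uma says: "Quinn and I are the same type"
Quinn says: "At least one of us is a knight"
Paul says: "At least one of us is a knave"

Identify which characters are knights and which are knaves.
Uma is a knave.
Quinn is a knight.
Paul is a knight.

Verification:
- Uma (knave) says "Quinn and I are the same type" - this is FALSE (a lie) because Uma is a knave and Quinn is a knight.
- Quinn (knight) says "At least one of us is a knight" - this is TRUE because Quinn and Paul are knights.
- Paul (knight) says "At least one of us is a knave" - this is TRUE because Uma is a knave.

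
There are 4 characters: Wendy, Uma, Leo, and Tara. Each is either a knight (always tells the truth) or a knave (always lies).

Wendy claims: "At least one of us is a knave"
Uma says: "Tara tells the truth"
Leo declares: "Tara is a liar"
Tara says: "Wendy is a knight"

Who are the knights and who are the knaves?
Wendy is a knight.
Uma is a knight.
Leo is a knave.
Tara is a knight.

Verification:
- Wendy (knight) says "At least one of us is a knave" - this is TRUE because Leo is a knave.
- Uma (knight) says "Tara tells the truth" - this is TRUE because Tara is a knight.
- Leo (knave) says "Tara is a liar" - this is FALSE (a lie) because Tara is a knight.
- Tara (knight) says "Wendy is a knight" - this is TRUE because Wendy is a knight.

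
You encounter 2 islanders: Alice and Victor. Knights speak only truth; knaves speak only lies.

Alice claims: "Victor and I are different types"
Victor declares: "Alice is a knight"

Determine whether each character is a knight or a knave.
Alice is a knave.
Victor is a knave.

Verification:
- Alice (knave) says "Victor and I are different types" - this is FALSE (a lie) because Alice is a knave and Victor is a knave.
- Victor (knave) says "Alice is a knight" - this is FALSE (a lie) because Alice is a knave.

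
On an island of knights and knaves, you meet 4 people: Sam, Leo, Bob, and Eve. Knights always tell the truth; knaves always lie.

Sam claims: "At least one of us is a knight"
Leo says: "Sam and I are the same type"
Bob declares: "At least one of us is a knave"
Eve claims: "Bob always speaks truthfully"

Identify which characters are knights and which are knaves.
Sam is a knight.
Leo is a knave.
Bob is a knight.
Eve is a knight.

Verification:
- Sam (knight) says "At least one of us is a knight" - this is TRUE because Sam, Bob, and Eve are knights.
- Leo (knave) says "Sam and I are the same type" - this is FALSE (a lie) because Leo is a knave and Sam is a knight.
- Bob (knight) says "At least one of us is a knave" - this is TRUE because Leo is a knave.
- Eve (knight) says "Bob always speaks truthfully" - this is TRUE because Bob is a knight.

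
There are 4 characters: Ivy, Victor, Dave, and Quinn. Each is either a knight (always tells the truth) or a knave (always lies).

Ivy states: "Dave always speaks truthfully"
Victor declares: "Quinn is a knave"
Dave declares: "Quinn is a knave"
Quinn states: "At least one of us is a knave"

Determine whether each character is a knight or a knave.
Ivy is a knave.
Victor is a knave.
Dave is a knave.
Quinn is a knight.

Verification:
- Ivy (knave) says "Dave always speaks truthfully" - this is FALSE (a lie) because Dave is a knave.
- Victor (knave) says "Quinn is a knave" - this is FALSE (a lie) because Quinn is a knight.
- Dave (knave) says "Quinn is a knave" - this is FALSE (a lie) because Quinn is a knight.
- Quinn (knight) says "At least one of us is a knave" - this is TRUE because Ivy, Victor, and Dave are knaves.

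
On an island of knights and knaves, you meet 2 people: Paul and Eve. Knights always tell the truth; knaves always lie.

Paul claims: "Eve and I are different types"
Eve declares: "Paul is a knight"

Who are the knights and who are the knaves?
Paul is a knave.
Eve is a knave.

Verification:
- Paul (knave) says "Eve and I are different types" - this is FALSE (a lie) because Paul is a knave and Eve is a knave.
- Eve (knave) says "Paul is a knight" - this is FALSE (a lie) because Paul is a knave.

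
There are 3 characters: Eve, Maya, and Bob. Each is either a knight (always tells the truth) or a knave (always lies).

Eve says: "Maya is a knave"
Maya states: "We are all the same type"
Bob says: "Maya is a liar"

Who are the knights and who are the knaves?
Eve is a knight.
Maya is a knave.
Bob is a knight.

Verification:
- Eve (knight) says "Maya is a knave" - this is TRUE because Maya is a knave.
- Maya (knave) says "We are all the same type" - this is FALSE (a lie) because Eve and Bob are knights and Maya is a knave.
- Bob (knight) says "Maya is a liar" - this is TRUE because Maya is a knave.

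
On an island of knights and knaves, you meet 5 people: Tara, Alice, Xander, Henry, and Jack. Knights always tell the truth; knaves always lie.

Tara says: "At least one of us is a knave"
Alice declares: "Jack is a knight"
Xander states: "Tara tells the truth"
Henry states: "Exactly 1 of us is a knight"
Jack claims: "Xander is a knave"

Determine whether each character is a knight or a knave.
Tara is a knight.
Alice is a knave.
Xander is a knight.
Henry is a knave.
Jack is a knave.

Verification:
- Tara (knight) says "At least one of us is a knave" - this is TRUE because Alice, Henry, and Jack are knaves.
- Alice (knave) says "Jack is a knight" - this is FALSE (a lie) because Jack is a knave.
- Xander (knight) says "Tara tells the truth" - this is TRUE because Tara is a knight.
- Henry (knave) says "Exactly 1 of us is a knight" - this is FALSE (a lie) because there are 2 knights.
- Jack (knave) says "Xander is a knave" - this is FALSE (a lie) because Xander is a knight.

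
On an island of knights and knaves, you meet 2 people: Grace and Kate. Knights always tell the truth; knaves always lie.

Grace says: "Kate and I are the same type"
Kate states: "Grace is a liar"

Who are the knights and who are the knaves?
Grace is a knave.
Kate is a knight.

Verification:
- Grace (knave) says "Kate and I are the same type" - this is FALSE (a lie) because Grace is a knave and Kate is a knight.
- Kate (knight) says "Grace is a liar" - this is TRUE because Grace is a knave.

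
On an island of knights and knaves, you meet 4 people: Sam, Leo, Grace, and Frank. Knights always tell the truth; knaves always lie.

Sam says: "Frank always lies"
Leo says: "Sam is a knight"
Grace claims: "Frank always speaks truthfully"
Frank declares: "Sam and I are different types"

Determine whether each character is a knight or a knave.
Sam is a knave.
Leo is a knave.
Grace is a knight.
Frank is a knight.

Verification:
- Sam (knave) says "Frank always lies" - this is FALSE (a lie) because Frank is a knight.
- Leo (knave) says "Sam is a knight" - this is FALSE (a lie) because Sam is a knave.
- Grace (knight) says "Frank always speaks truthfully" - this is TRUE because Frank is a knight.
- Frank (knight) says "Sam and I are different types" - this is TRUE because Frank is a knight and Sam is a knave.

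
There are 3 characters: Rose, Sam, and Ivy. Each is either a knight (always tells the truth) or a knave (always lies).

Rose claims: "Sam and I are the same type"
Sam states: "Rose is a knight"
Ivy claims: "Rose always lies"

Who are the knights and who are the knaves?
Rose is a knight.
Sam is a knight.
Ivy is a knave.

Verification:
- Rose (knight) says "Sam and I are the same type" - this is TRUE because Rose is a knight and Sam is a knight.
- Sam (knight) says "Rose is a knight" - this is TRUE because Rose is a knight.
- Ivy (knave) says "Rose always lies" - this is FALSE (a lie) because Rose is a knight.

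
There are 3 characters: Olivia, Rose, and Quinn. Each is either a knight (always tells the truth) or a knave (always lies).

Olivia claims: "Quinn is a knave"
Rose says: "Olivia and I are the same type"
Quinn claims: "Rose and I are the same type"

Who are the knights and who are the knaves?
Olivia is a knight.
Rose is a knight.
Quinn is a knave.

Verification:
- Olivia (knight) says "Quinn is a knave" - this is TRUE because Quinn is a knave.
- Rose (knight) says "Olivia and I are the same type" - this is TRUE because Rose is a knight and Olivia is a knight.
- Quinn (knave) says "Rose and I are the same type" - this is FALSE (a lie) because Quinn is a knave and Rose is a knight.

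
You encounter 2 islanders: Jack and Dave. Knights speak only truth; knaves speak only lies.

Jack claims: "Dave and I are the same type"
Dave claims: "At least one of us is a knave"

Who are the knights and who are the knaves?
Jack is a knave.
Dave is a knight.

Verification:
- Jack (knave) says "Dave and I are the same type" - this is FALSE (a lie) because Jack is a knave and Dave is a knight.
- Dave (knight) says "At least one of us is a knave" - this is TRUE because Jack is a knave.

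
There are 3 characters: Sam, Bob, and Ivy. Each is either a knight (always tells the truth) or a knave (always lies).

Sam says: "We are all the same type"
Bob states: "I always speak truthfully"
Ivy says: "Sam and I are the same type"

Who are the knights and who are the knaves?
Sam is a knight.
Bob is a knight.
Ivy is a knight.

Verification:
- Sam (knight) says "We are all the same type" - this is TRUE because Sam, Bob, and Ivy are knights.
- Bob (knight) says "I always speak truthfully" - this is TRUE because Bob is a knight.
- Ivy (knight) says "Sam and I are the same type" - this is TRUE because Ivy is a knight and Sam is a knight.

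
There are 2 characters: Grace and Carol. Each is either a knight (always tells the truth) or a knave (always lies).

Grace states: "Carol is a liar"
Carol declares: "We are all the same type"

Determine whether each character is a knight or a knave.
Grace is a knight.
Carol is a knave.

Verification:
- Grace (knight) says "Carol is a liar" - this is TRUE because Carol is a knave.
- Carol (knave) says "We are all the same type" - this is FALSE (a lie) because Grace is a knight and Carol is a knave.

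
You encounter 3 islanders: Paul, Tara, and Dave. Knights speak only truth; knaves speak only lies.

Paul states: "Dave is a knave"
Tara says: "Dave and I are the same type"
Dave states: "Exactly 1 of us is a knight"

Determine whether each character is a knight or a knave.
Paul is a knave.
Tara is a knave.
Dave is a knight.

Verification:
- Paul (knave) says "Dave is a knave" - this is FALSE (a lie) because Dave is a knight.
- Tara (knave) says "Dave and I are the same type" - this is FALSE (a lie) because Tara is a knave and Dave is a knight.
- Dave (knight) says "Exactly 1 of us is a knight" - this is TRUE because there are 1 knights.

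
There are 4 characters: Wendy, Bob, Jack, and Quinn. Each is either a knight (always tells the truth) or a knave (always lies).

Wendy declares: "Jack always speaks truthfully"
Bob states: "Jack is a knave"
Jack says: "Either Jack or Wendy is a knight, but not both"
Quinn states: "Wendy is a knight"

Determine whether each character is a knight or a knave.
Wendy is a knave.
Bob is a knight.
Jack is a knave.
Quinn is a knave.

Verification:
- Wendy (knave) says "Jack always speaks truthfully" - this is FALSE (a lie) because Jack is a knave.
- Bob (knight) says "Jack is a knave" - this is TRUE because Jack is a knave.
- Jack (knave) says "Either Jack or Wendy is a knight, but not both" - this is FALSE (a lie) because Jack is a knave and Wendy is a knave.
- Quinn (knave) says "Wendy is a knight" - this is FALSE (a lie) because Wendy is a knave.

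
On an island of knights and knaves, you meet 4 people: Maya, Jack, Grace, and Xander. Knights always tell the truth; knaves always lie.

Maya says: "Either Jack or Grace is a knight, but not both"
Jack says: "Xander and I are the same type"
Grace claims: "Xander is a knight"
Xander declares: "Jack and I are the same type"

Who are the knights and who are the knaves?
Maya is a knave.
Jack is a knight.
Grace is a knight.
Xander is a knight.

Verification:
- Maya (knave) says "Either Jack or Grace is a knight, but not both" - this is FALSE (a lie) because Jack is a knight and Grace is a knight.
- Jack (knight) says "Xander and I are the same type" - this is TRUE because Jack is a knight and Xander is a knight.
- Grace (knight) says "Xander is a knight" - this is TRUE because Xander is a knight.
- Xander (knight) says "Jack and I are the same type" - this is TRUE because Xander is a knight and Jack is a knight.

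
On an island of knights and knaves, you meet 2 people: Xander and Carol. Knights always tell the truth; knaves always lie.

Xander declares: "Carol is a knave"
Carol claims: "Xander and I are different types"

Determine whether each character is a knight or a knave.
Xander is a knave.
Carol is a knight.

Verification:
- Xander (knave) says "Carol is a knave" - this is FALSE (a lie) because Carol is a knight.
- Carol (knight) says "Xander and I are different types" - this is TRUE because Carol is a knight and Xander is a knave.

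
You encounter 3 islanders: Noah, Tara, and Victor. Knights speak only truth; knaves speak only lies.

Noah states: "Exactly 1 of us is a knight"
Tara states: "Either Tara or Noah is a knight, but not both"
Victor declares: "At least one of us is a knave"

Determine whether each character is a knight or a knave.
Noah is a knave.
Tara is a knight.
Victor is a knight.

Verification:
- Noah (knave) says "Exactly 1 of us is a knight" - this is FALSE (a lie) because there are 2 knights.
- Tara (knight) says "Either Tara or Noah is a knight, but not both" - this is TRUE because Tara is a knight and Noah is a knave.
- Victor (knight) says "At least one of us is a knave" - this is TRUE because Noah is a knave.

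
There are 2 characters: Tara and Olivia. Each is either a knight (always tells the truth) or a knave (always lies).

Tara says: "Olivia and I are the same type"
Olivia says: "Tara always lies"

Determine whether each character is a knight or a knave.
Tara is a knave.
Olivia is a knight.

Verification:
- Tara (knave) says "Olivia and I are the same type" - this is FALSE (a lie) because Tara is a knave and Olivia is a knight.
- Olivia (knight) says "Tara always lies" - this is TRUE because Tara is a knave.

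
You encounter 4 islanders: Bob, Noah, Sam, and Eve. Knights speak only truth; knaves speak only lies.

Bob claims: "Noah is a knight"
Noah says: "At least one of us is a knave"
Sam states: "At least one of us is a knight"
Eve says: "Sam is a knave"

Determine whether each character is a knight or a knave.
Bob is a knight.
Noah is a knight.
Sam is a knight.
Eve is a knave.

Verification:
- Bob (knight) says "Noah is a knight" - this is TRUE because Noah is a knight.
- Noah (knight) says "At least one of us is a knave" - this is TRUE because Eve is a knave.
- Sam (knight) says "At least one of us is a knight" - this is TRUE because Bob, Noah, and Sam are knights.
- Eve (knave) says "Sam is a knave" - this is FALSE (a lie) because Sam is a knight.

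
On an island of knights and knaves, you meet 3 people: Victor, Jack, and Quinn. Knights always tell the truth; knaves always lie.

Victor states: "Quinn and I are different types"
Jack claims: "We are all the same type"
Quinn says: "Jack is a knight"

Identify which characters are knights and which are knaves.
Victor is a knight.
Jack is a knave.
Quinn is a knave.

Verification:
- Victor (knight) says "Quinn and I are different types" - this is TRUE because Victor is a knight and Quinn is a knave.
- Jack (knave) says "We are all the same type" - this is FALSE (a lie) because Victor is a knight and Jack and Quinn are knaves.
- Quinn (knave) says "Jack is a knight" - this is FALSE (a lie) because Jack is a knave.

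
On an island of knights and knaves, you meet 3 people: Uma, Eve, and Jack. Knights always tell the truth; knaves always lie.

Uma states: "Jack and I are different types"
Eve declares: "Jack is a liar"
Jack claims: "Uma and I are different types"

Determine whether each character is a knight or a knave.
Uma is a knave.
Eve is a knight.
Jack is a knave.

Verification:
- Uma (knave) says "Jack and I are different types" - this is FALSE (a lie) because Uma is a knave and Jack is a knave.
- Eve (knight) says "Jack is a liar" - this is TRUE because Jack is a knave.
- Jack (knave) says "Uma and I are different types" - this is FALSE (a lie) because Jack is a knave and Uma is a knave.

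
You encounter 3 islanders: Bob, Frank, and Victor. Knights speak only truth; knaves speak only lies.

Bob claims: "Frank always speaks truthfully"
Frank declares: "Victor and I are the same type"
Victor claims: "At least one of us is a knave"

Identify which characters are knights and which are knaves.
Bob is a knave.
Frank is a knave.
Victor is a knight.

Verification:
- Bob (knave) says "Frank always speaks truthfully" - this is FALSE (a lie) because Frank is a knave.
- Frank (knave) says "Victor and I are the same type" - this is FALSE (a lie) because Frank is a knave and Victor is a knight.
- Victor (knight) says "At least one of us is a knave" - this is TRUE because Bob and Frank are knaves.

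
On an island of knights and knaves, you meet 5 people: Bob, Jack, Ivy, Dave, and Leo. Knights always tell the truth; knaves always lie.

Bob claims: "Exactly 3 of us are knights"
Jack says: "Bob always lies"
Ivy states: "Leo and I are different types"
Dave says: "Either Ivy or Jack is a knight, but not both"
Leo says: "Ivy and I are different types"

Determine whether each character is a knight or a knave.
Bob is a knave.
Jack is a knight.
Ivy is a knave.
Dave is a knight.
Leo is a knave.

Verification:
- Bob (knave) says "Exactly 3 of us are knights" - this is FALSE (a lie) because there are 2 knights.
- Jack (knight) says "Bob always lies" - this is TRUE because Bob is a knave.
- Ivy (knave) says "Leo and I are different types" - this is FALSE (a lie) because Ivy is a knave and Leo is a knave.
- Dave (knight) says "Either Ivy or Jack is a knight, but not both" - this is TRUE because Ivy is a knave and Jack is a knight.
- Leo (knave) says "Ivy and I are different types" - this is FALSE (a lie) because Leo is a knave and Ivy is a knave.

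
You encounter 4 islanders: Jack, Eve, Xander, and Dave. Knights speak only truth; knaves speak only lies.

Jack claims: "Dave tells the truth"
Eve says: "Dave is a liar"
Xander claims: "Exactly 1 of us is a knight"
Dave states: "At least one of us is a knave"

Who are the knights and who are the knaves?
Jack is a knight.
Eve is a knave.
Xander is a knave.
Dave is a knight.

Verification:
- Jack (knight) says "Dave tells the truth" - this is TRUE because Dave is a knight.
- Eve (knave) says "Dave is a liar" - this is FALSE (a lie) because Dave is a knight.
- Xander (knave) says "Exactly 1 of us is a knight" - this is FALSE (a lie) because there are 2 knights.
- Dave (knight) says "At least one of us is a knave" - this is TRUE because Eve and Xander are knaves.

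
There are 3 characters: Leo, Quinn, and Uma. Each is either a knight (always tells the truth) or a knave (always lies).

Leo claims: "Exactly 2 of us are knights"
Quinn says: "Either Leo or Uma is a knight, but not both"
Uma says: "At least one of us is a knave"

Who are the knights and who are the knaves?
Leo is a knight.
Quinn is a knave.
Uma is a knight.

Verification:
- Leo (knight) says "Exactly 2 of us are knights" - this is TRUE because there are 2 knights.
- Quinn (knave) says "Either Leo or Uma is a knight, but not both" - this is FALSE (a lie) because Leo is a knight and Uma is a knight.
- Uma (knight) says "At least one of us is a knave" - this is TRUE because Quinn is a knave.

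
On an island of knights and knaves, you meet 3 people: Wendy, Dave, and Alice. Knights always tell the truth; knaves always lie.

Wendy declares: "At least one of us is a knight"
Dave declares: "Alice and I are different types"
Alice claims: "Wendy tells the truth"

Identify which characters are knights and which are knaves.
Wendy is a knave.
Dave is a knave.
Alice is a knave.

Verification:
- Wendy (knave) says "At least one of us is a knight" - this is FALSE (a lie) because no one is a knight.
- Dave (knave) says "Alice and I are different types" - this is FALSE (a lie) because Dave is a knave and Alice is a knave.
- Alice (knave) says "Wendy tells the truth" - this is FALSE (a lie) because Wendy is a knave.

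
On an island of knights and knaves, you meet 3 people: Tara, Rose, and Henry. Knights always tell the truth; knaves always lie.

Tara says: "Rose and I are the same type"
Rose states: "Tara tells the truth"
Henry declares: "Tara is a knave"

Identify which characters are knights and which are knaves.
Tara is a knight.
Rose is a knight.
Henry is a knave.

Verification:
- Tara (knight) says "Rose and I are the same type" - this is TRUE because Tara is a knight and Rose is a knight.
- Rose (knight) says "Tara tells the truth" - this is TRUE because Tara is a knight.
- Henry (knave) says "Tara is a knave" - this is FALSE (a lie) because Tara is a knight.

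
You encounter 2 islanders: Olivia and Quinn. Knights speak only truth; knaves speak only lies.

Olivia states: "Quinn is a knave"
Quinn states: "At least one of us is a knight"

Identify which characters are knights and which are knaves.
Olivia is a knave.
Quinn is a knight.

Verification:
- Olivia (knave) says "Quinn is a knave" - this is FALSE (a lie) because Quinn is a knight.
- Quinn (knight) says "At least one of us is a knight" - this is TRUE because Quinn is a knight.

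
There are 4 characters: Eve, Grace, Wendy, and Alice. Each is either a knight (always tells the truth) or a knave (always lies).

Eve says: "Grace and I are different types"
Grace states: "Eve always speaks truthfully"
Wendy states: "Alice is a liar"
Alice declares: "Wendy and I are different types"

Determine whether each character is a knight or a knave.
Eve is a knave.
Grace is a knave.
Wendy is a knave.
Alice is a knight.

Verification:
- Eve (knave) says "Grace and I are different types" - this is FALSE (a lie) because Eve is a knave and Grace is a knave.
- Grace (knave) says "Eve always speaks truthfully" - this is FALSE (a lie) because Eve is a knave.
- Wendy (knave) says "Alice is a liar" - this is FALSE (a lie) because Alice is a knight.
- Alice (knight) says "Wendy and I are different types" - this is TRUE because Alice is a knight and Wendy is a knave.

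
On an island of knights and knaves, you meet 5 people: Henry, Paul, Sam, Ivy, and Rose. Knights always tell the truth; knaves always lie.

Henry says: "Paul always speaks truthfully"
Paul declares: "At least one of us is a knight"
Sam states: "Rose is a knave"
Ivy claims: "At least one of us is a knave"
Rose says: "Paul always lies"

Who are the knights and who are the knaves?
Henry is a knight.
Paul is a knight.
Sam is a knight.
Ivy is a knight.
Rose is a knave.

Verification:
- Henry (knight) says "Paul always speaks truthfully" - this is TRUE because Paul is a knight.
- Paul (knight) says "At least one of us is a knight" - this is TRUE because Henry, Paul, Sam, and Ivy are knights.
- Sam (knight) says "Rose is a knave" - this is TRUE because Rose is a knave.
- Ivy (knight) says "At least one of us is a knave" - this is TRUE because Rose is a knave.
- Rose (knave) says "Paul always lies" - this is FALSE (a lie) because Paul is a knight.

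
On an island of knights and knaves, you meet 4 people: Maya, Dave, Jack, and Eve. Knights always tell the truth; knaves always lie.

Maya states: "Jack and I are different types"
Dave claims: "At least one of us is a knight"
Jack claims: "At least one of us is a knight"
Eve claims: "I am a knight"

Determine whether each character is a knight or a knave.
Maya is a knave.
Dave is a knave.
Jack is a knave.
Eve is a knave.

Verification:
- Maya (knave) says "Jack and I are different types" - this is FALSE (a lie) because Maya is a knave and Jack is a knave.
- Dave (knave) says "At least one of us is a knight" - this is FALSE (a lie) because no one is a knight.
- Jack (knave) says "At least one of us is a knight" - this is FALSE (a lie) because no one is a knight.
- Eve (knave) says "I am a knight" - this is FALSE (a lie) because Eve is a knave.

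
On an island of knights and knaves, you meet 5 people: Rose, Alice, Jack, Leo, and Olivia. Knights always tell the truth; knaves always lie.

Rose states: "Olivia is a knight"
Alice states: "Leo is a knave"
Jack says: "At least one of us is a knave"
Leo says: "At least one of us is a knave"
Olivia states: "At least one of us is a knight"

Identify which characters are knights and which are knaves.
Rose is a knight.
Alice is a knave.
Jack is a knight.
Leo is a knight.
Olivia is a knight.

Verification:
- Rose (knight) says "Olivia is a knight" - this is TRUE because Olivia is a knight.
- Alice (knave) says "Leo is a knave" - this is FALSE (a lie) because Leo is a knight.
- Jack (knight) says "At least one of us is a knave" - this is TRUE because Alice is a knave.
- Leo (knight) says "At least one of us is a knave" - this is TRUE because Alice is a knave.
- Olivia (knight) says "At least one of us is a knight" - this is TRUE because Rose, Jack, Leo, and Olivia are knights.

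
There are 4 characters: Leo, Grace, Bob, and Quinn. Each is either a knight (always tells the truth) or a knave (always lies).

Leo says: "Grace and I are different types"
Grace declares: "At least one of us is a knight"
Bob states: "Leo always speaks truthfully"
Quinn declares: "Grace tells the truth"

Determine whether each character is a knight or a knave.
Leo is a knave.
Grace is a knave.
Bob is a knave.
Quinn is a knave.

Verification:
- Leo (knave) says "Grace and I are different types" - this is FALSE (a lie) because Leo is a knave and Grace is a knave.
- Grace (knave) says "At least one of us is a knight" - this is FALSE (a lie) because no one is a knight.
- Bob (knave) says "Leo always speaks truthfully" - this is FALSE (a lie) because Leo is a knave.
- Quinn (knave) says "Grace tells the truth" - this is FALSE (a lie) because Grace is a knave.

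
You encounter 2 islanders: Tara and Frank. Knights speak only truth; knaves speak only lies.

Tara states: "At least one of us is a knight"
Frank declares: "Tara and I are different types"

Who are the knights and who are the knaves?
Tara is a knave.
Frank is a knave.

Verification:
- Tara (knave) says "At least one of us is a knight" - this is FALSE (a lie) because no one is a knight.
- Frank (knave) says "Tara and I are different types" - this is FALSE (a lie) because Frank is a knave and Tara is a knave.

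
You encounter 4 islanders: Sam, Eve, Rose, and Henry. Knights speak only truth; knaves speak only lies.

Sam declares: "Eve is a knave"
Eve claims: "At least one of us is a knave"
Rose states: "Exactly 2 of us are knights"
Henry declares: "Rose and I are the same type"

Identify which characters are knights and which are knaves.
Sam is a knave.
Eve is a knight.
Rose is a knight.
Henry is a knave.

Verification:
- Sam (knave) says "Eve is a knave" - this is FALSE (a lie) because Eve is a knight.
- Eve (knight) says "At least one of us is a knave" - this is TRUE because Sam and Henry are knaves.
- Rose (knight) says "Exactly 2 of us are knights" - this is TRUE because there are 2 knights.
- Henry (knave) says "Rose and I are the same type" - this is FALSE (a lie) because Henry is a knave and Rose is a knight.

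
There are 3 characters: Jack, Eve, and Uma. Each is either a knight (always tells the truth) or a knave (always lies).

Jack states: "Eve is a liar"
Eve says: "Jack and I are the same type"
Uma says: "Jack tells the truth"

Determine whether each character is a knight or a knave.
Jack is a knight.
Eve is a knave.
Uma is a knight.

Verification:
- Jack (knight) says "Eve is a liar" - this is TRUE because Eve is a knave.
- Eve (knave) says "Jack and I are the same type" - this is FALSE (a lie) because Eve is a knave and Jack is a knight.
- Uma (knight) says "Jack tells the truth" - this is TRUE because Jack is a knight.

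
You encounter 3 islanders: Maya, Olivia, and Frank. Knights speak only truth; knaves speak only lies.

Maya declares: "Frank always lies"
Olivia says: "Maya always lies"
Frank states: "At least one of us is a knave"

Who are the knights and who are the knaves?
Maya is a knave.
Olivia is a knight.
Frank is a knight.

Verification:
- Maya (knave) says "Frank always lies" - this is FALSE (a lie) because Frank is a knight.
- Olivia (knight) says "Maya always lies" - this is TRUE because Maya is a knave.
- Frank (knight) says "At least one of us is a knave" - this is TRUE because Maya is a knave.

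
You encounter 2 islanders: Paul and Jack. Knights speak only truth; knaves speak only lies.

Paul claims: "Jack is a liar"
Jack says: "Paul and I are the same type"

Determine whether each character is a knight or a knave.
Paul is a knight.
Jack is a knave.

Verification:
- Paul (knight) says "Jack is a liar" - this is TRUE because Jack is a knave.
- Jack (knave) says "Paul and I are the same type" - this is FALSE (a lie) because Jack is a knave and Paul is a knight.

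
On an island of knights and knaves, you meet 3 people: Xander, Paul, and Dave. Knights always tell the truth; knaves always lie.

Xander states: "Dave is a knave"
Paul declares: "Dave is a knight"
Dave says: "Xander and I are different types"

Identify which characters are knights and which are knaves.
Xander is a knave.
Paul is a knight.
Dave is a knight.

Verification:
- Xander (knave) says "Dave is a knave" - this is FALSE (a lie) because Dave is a knight.
- Paul (knight) says "Dave is a knight" - this is TRUE because Dave is a knight.
- Dave (knight) says "Xander and I are different types" - this is TRUE because Dave is a knight and Xander is a knave.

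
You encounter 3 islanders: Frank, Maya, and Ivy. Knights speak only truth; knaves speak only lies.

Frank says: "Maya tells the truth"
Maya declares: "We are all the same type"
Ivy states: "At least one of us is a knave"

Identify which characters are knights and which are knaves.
Frank is a knave.
Maya is a knave.
Ivy is a knight.

Verification:
- Frank (knave) says "Maya tells the truth" - this is FALSE (a lie) because Maya is a knave.
- Maya (knave) says "We are all the same type" - this is FALSE (a lie) because Ivy is a knight and Frank and Maya are knaves.
- Ivy (knight) says "At least one of us is a knave" - this is TRUE because Frank and Maya are knaves.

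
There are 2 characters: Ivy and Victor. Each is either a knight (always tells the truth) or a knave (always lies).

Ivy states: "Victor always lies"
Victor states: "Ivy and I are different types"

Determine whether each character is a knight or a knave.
Ivy is a knave.
Victor is a knight.

Verification:
- Ivy (knave) says "Victor always lies" - this is FALSE (a lie) because Victor is a knight.
- Victor (knight) says "Ivy and I are different types" - this is TRUE because Victor is a knight and Ivy is a knave.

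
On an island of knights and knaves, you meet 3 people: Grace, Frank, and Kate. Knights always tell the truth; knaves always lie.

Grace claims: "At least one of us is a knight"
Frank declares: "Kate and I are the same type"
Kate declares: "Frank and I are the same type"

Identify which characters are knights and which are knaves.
Grace is a knight.
Frank is a knight.
Kate is a knight.

Verification:
- Grace (knight) says "At least one of us is a knight" - this is TRUE because Grace, Frank, and Kate are knights.
- Frank (knight) says "Kate and I are the same type" - this is TRUE because Frank is a knight and Kate is a knight.
- Kate (knight) says "Frank and I are the same type" - this is TRUE because Kate is a knight and Frank is a knight.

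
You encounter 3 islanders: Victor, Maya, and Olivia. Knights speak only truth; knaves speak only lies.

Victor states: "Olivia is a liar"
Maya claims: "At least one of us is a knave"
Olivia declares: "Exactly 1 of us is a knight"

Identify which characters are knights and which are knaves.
Victor is a knight.
Maya is a knight.
Olivia is a knave.

Verification:
- Victor (knight) says "Olivia is a liar" - this is TRUE because Olivia is a knave.
- Maya (knight) says "At least one of us is a knave" - this is TRUE because Olivia is a knave.
- Olivia (knave) says "Exactly 1 of us is a knight" - this is FALSE (a lie) because there are 2 knights.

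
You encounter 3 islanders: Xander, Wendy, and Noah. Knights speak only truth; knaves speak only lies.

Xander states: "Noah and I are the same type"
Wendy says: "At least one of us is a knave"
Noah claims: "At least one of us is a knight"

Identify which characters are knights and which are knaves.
Xander is a knave.
Wendy is a knight.
Noah is a knight.

Verification:
- Xander (knave) says "Noah and I are the same type" - this is FALSE (a lie) because Xander is a knave and Noah is a knight.
- Wendy (knight) says "At least one of us is a knave" - this is TRUE because Xander is a knave.
- Noah (knight) says "At least one of us is a knight" - this is TRUE because Wendy and Noah are knights.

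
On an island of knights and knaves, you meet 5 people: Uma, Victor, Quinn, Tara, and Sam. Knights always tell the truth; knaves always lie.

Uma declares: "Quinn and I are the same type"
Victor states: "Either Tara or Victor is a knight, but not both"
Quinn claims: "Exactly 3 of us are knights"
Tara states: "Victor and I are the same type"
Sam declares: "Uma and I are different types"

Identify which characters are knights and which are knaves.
Uma is a knave.
Victor is a knight.
Quinn is a knight.
Tara is a knave.
Sam is a knight.

Verification:
- Uma (knave) says "Quinn and I are the same type" - this is FALSE (a lie) because Uma is a knave and Quinn is a knight.
- Victor (knight) says "Either Tara or Victor is a knight, but not both" - this is TRUE because Tara is a knave and Victor is a knight.
- Quinn (knight) says "Exactly 3 of us are knights" - this is TRUE because there are 3 knights.
- Tara (knave) says "Victor and I are the same type" - this is FALSE (a lie) because Tara is a knave and Victor is a knight.
- Sam (knight) says "Uma and I are different types" - this is TRUE because Sam is a knight and Uma is a knave.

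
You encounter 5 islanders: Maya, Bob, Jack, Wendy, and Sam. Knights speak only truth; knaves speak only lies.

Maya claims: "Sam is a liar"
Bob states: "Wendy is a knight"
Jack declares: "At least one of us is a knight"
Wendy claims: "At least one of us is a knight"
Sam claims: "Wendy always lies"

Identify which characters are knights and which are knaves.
Maya is a knight.
Bob is a knight.
Jack is a knight.
Wendy is a knight.
Sam is a knave.

Verification:
- Maya (knight) says "Sam is a liar" - this is TRUE because Sam is a knave.
- Bob (knight) says "Wendy is a knight" - this is TRUE because Wendy is a knight.
- Jack (knight) says "At least one of us is a knight" - this is TRUE because Maya, Bob, Jack, and Wendy are knights.
- Wendy (knight) says "At least one of us is a knight" - this is TRUE because Maya, Bob, Jack, and Wendy are knights.
- Sam (knave) says "Wendy always lies" - this is FALSE (a lie) because Wendy is a knight.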